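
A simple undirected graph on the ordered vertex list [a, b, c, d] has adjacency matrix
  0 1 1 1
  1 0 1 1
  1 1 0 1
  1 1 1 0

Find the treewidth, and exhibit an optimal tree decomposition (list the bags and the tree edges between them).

Treewidth 3.
One optimal decomposition is:
Bags: B1 = {a, b, c, d}
Tree: (single bag)

A single bag containing all 4 vertices is trivially a valid decomposition of width 3. Conversely, {a, b, c, d} is a clique of size 4, and the vertices of any clique must share a bag in every tree decomposition; so some bag has ≥ 4 vertices and tw(G) ≥ 3. The upper and lower bounds meet at 3, so that is the treewidth.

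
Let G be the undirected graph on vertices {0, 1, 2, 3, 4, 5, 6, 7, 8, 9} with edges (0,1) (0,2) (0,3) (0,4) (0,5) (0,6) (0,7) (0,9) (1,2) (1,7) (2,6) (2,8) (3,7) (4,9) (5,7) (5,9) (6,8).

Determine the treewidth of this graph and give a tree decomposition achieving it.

Each bag holds 3 vertices, so the decomposition has width 2, which upper-bounds the treewidth. On the other hand G contains the 3-clique {0, 1, 2}. A clique must lie in a single bag of any decomposition, so no decomposition can have width below 2. The upper and lower bounds meet at 2, so that is the treewidth.

Treewidth 2.
One such decomposition:
Bags: B1 = {0, 5, 7}  B2 = {0, 1, 7}  B3 = {0, 3, 7}  B4 = {0, 1, 2}  B5 = {0, 5, 9}  B6 = {0, 4, 9}  B7 = {0, 2, 6}  B8 = {2, 6, 8}
Tree: B1–B2, B2–B3, B2–B4, B1–B5, B5–B6, B4–B7, B7–B8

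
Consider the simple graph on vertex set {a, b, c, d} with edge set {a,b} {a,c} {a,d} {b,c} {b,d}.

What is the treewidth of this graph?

A width-2 tree decomposition is:
Bags: B1 = {a, b, d}  B2 = {a, b, c}
Tree: B1–B2
The largest bag has 3 vertices, giving width 2; this decomposition certifies tw(G) ≤ 2. Conversely, {a, b, d} is a clique of size 3, and the vertices of any clique must share a bag in every tree decomposition; so some bag has ≥ 3 vertices and tw(G) ≥ 2. Combining the bounds, tw(G) = 2.

2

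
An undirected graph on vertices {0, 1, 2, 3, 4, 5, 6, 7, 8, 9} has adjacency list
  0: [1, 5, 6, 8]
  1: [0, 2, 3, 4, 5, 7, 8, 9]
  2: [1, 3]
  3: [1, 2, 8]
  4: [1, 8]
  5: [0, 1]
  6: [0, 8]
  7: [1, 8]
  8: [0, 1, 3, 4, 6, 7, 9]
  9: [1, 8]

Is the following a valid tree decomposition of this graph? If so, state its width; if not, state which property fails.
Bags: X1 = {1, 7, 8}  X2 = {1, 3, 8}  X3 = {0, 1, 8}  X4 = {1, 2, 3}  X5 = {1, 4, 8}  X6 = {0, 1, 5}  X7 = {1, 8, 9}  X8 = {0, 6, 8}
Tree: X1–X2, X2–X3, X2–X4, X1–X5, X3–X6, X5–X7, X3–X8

Yes; width 2.

Checking the three conditions: (i) the bags cover all of {0, 1, 2, 3, 4, 5, 6, 7, 8, 9}; (ii) for each edge, some bag contains both endpoints; (iii) the bags containing any fixed vertex form a subtree. All hold, so the decomposition is valid with width 3 − 1 = 2.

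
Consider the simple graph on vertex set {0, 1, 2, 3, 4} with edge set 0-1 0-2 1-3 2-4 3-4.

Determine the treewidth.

A width-2 tree decomposition is:
Bags: B1 = {2, 3, 4}  B2 = {0, 2, 3}  B3 = {0, 1, 3}
Tree: B1–B2, B2–B3
Each bag holds 3 vertices, so the decomposition has width 2, which upper-bounds the treewidth. The edges 3–4–2–0–1–3 form a cycle, so G is not a tree and its treewidth is at least 2. The upper and lower bounds meet at 2, so that is the treewidth.

2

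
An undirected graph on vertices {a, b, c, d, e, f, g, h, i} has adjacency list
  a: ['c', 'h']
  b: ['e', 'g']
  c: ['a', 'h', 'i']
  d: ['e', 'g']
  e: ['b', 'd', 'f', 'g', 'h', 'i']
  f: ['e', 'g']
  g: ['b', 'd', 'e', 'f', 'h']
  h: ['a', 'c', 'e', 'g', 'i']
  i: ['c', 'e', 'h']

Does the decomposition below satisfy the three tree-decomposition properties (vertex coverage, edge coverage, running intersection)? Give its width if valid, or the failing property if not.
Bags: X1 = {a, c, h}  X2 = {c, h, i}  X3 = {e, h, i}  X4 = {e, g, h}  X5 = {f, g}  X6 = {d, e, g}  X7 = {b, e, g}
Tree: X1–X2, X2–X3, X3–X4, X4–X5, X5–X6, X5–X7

A tree decomposition must satisfy three properties: every vertex lies in some bag; for every edge, both endpoints lie together in some bag; and for every vertex, the bags containing it form a connected subtree. Here edge (e,f) lies in no bag, so the decomposition is invalid.

No — edge (e,f) lies in no bag.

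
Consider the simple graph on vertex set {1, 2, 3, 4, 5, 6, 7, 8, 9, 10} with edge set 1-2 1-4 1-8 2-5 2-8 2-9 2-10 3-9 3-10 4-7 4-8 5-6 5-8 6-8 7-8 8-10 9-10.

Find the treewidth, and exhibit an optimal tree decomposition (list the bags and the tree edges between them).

Treewidth 2.
One optimal decomposition is:
Bags: B1 = {2, 8, 10}  B2 = {2, 9, 10}  B3 = {1, 2, 8}  B4 = {3, 9, 10}  B5 = {1, 4, 8}  B6 = {4, 7, 8}  B7 = {2, 5, 8}  B8 = {5, 6, 8}
Tree: B1–B2, B1–B3, B2–B4, B3–B5, B5–B6, B3–B7, B7–B8

The largest bag has 3 vertices, giving width 2; this decomposition certifies tw(G) ≤ 2. For the lower bound, the 3 vertices {1, 2, 8} are pairwise adjacent, and any tree decomposition puts a clique entirely inside one bag — forcing width ≥ 2. Therefore the treewidth is 2.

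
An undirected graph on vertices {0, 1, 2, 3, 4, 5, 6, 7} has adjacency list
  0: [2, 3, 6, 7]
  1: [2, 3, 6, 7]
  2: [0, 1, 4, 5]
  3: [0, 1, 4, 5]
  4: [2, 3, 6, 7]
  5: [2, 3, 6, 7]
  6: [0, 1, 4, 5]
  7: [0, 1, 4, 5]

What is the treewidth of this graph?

A width-4 tree decomposition is:
Bags: B1 = {0, 1, 4, 5, 7}  B2 = {0, 1, 3, 4, 5}  B3 = {0, 1, 2, 4, 5}  B4 = {0, 1, 4, 5, 6}
Tree: B1–B2, B2–B3, B3–B4
Each bag holds 5 vertices, so the decomposition has width 4, which upper-bounds the treewidth. For the lower bound: the 5 vertex sets {0,7}, {1,3}, {2,5}, {4}, {6} are disjoint, each induces a connected subgraph, and every pair is joined by at least one edge of G. Contracting each set to a single vertex therefore yields K_{5} as a minor, and since treewidth is minor-monotone, tw(G) ≥ tw(K_{5}) = 4. Hence tw(G) = 4 exactly.

4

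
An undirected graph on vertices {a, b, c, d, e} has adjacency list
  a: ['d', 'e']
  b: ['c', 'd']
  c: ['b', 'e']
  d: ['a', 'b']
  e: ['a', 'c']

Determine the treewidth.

A width-2 tree decomposition is:
Bags: B1 = {a, c, e}  B2 = {a, b, c}  B3 = {a, b, d}
Tree: B1–B2, B2–B3
Every bag has size at most 3, so the width is 3 − 1 = 2 and tw(G) ≤ 2. The edges a–e–c–b–d–a form a cycle, so G is not a tree and its treewidth is at least 2. The upper and lower bounds meet at 2, so that is the treewidth.

2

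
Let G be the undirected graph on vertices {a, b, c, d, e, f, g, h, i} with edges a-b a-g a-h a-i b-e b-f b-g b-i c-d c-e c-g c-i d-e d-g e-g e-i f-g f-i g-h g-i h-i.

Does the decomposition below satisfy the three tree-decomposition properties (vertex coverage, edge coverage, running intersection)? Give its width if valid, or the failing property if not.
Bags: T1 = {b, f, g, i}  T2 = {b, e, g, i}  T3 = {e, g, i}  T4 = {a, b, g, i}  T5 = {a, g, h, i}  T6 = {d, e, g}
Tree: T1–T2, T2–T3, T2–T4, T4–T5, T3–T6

No — vertex c appears in no bag.

A tree decomposition must satisfy three properties: every vertex lies in some bag; for every edge, both endpoints lie together in some bag; and for every vertex, the bags containing it form a connected subtree. Here vertex c appears in no bag, so the decomposition is invalid.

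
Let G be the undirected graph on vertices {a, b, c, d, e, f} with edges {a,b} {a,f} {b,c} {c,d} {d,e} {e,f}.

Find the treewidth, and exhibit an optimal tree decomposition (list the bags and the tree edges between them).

Treewidth 2.
One optimal decomposition is:
Bags: B1 = {d, e, f}  B2 = {c, d, f}  B3 = {b, c, f}  B4 = {a, b, f}
Tree: B1–B2, B2–B3, B3–B4

The largest bag has 3 vertices, giving width 2; this decomposition certifies tw(G) ≤ 2. For the lower bound, G contains the cycle f–e–d–c–b–a–f, so G is not a forest; only forests have treewidth ≤ 1, hence tw(G) ≥ 2. The upper and lower bounds meet at 2, so that is the treewidth.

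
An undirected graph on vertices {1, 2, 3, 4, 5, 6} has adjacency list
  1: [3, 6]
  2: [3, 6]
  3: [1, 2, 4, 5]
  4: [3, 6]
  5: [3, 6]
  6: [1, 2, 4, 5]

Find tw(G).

2

A width-2 tree decomposition is:
Bags: B1 = {3, 4, 6}  B2 = {1, 3, 6}  B3 = {3, 5, 6}  B4 = {2, 3, 6}
Tree: B1–B2, B2–B3, B3–B4
Each bag holds 3 vertices, so the decomposition has width 2, which upper-bounds the treewidth. Since 6–4–3–1–6 is a cycle in G, G is not acyclic. Forests are exactly the graphs of treewidth ≤ 1, so tw(G) ≥ 2. Therefore the treewidth is 2.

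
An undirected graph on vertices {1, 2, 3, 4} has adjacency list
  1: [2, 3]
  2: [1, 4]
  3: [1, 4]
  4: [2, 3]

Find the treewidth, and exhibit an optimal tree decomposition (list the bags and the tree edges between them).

Each bag holds 3 vertices, so the decomposition has width 2, which upper-bounds the treewidth. Since 3–4–2–1–3 is a cycle in G, G is not acyclic. Forests are exactly the graphs of treewidth ≤ 1, so tw(G) ≥ 2. Therefore the treewidth is 2.

Treewidth 2.
One optimal decomposition is:
Bags: B1 = {2, 3, 4}  B2 = {1, 2, 3}
Tree: B1–B2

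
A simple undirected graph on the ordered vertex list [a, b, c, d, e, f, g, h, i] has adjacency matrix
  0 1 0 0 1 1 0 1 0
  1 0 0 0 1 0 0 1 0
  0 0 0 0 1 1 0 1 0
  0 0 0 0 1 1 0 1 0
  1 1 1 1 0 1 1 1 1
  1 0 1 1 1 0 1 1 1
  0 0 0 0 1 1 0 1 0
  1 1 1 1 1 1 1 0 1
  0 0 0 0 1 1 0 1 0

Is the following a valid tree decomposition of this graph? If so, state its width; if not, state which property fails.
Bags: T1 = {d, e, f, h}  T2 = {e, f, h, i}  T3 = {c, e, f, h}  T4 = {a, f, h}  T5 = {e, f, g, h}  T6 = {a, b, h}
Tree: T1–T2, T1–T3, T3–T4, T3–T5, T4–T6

No — edge (e,a) lies in no bag.

A tree decomposition must satisfy three properties: every vertex lies in some bag; for every edge, both endpoints lie together in some bag; and for every vertex, the bags containing it form a connected subtree. Here edge (e,a) lies in no bag, so the decomposition is invalid.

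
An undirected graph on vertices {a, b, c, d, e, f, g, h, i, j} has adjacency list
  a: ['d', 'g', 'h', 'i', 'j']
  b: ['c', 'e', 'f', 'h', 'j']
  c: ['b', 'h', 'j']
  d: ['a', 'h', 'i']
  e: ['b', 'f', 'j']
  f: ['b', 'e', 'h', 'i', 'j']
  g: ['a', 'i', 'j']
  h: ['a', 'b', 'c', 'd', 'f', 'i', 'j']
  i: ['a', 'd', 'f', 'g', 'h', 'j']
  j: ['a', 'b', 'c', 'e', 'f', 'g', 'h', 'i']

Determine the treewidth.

A width-3 tree decomposition is:
Bags: B1 = {f, h, i, j}  B2 = {b, f, h, j}  B3 = {a, h, i, j}  B4 = {b, e, f, j}  B5 = {a, d, h, i}  B6 = {a, g, i, j}  B7 = {b, c, h, j}
Tree: B1–B2, B1–B3, B2–B4, B3–B5, B3–B6, B2–B7
Each bag holds 4 vertices, so the decomposition has width 3, which upper-bounds the treewidth. For the lower bound, the 4 vertices {a, d, h, i} are pairwise adjacent, and any tree decomposition puts a clique entirely inside one bag — forcing width ≥ 3. Therefore the treewidth is 3.

3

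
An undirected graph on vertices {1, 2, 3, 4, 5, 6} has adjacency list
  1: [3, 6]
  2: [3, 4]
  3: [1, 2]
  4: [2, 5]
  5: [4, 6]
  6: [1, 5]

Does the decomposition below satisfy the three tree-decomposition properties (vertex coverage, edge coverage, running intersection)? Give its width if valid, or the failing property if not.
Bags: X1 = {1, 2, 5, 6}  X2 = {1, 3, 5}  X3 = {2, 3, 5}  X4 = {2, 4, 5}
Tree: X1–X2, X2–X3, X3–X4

A tree decomposition must satisfy three properties: every vertex lies in some bag; for every edge, both endpoints lie together in some bag; and for every vertex, the bags containing it form a connected subtree. Here bags containing vertex 2 are not connected in the tree, so the decomposition is invalid.

No — bags containing vertex 2 are not connected in the tree.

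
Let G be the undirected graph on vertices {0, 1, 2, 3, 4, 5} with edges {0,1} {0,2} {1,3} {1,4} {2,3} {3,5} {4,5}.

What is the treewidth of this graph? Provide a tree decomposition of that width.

Each bag holds 3 vertices, so the decomposition has width 2, which upper-bounds the treewidth. Since 0–2–3–1–0 is a cycle in G, G is not acyclic. Forests are exactly the graphs of treewidth ≤ 1, so tw(G) ≥ 2. The upper and lower bounds meet at 2, so that is the treewidth.

Treewidth 2.
One optimal decomposition is:
Bags: B1 = {0, 1, 2}  B2 = {1, 2, 3}  B3 = {1, 3, 4}  B4 = {3, 4, 5}
Tree: B1–B2, B2–B3, B3–B4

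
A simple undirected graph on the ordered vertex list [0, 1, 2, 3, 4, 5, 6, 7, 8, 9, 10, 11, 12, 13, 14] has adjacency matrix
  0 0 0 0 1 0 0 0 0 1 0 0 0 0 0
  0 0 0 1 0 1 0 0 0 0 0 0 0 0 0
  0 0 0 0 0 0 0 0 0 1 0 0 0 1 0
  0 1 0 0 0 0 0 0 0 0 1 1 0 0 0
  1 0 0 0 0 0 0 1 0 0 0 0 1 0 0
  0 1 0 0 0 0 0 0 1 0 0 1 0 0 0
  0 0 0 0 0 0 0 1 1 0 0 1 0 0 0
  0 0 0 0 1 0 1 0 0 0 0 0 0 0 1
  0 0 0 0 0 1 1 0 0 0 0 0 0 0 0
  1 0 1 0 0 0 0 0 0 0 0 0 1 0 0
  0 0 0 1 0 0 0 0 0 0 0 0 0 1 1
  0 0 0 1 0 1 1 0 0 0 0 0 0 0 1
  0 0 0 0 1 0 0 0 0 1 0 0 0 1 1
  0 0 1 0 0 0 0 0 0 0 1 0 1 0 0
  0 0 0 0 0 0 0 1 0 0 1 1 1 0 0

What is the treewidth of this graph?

3

A width-3 tree decomposition is:
Bags: B1 = {1, 3, 5, 8}  B2 = {3, 5, 8, 11}  B3 = {3, 6, 8, 11}  B4 = {3, 6, 10, 11}  B5 = {6, 10, 11, 14}  B6 = {6, 7, 10, 14}  B7 = {7, 10, 13, 14}  B8 = {7, 12, 13, 14}  B9 = {4, 7, 12, 13}  B10 = {2, 4, 12, 13}  B11 = {2, 4, 9, 12}  B12 = {0, 2, 4, 9}
Tree: B1–B2, B2–B3, B3–B4, B4–B5, B5–B6, B6–B7, B7–B8, B8–B9, B9–B10, B10–B11, B11–B12
Every bag has size at most 4, so the width is 4 − 1 = 3 and tw(G) ≤ 3. For the lower bound: the 4 vertex sets {1,5,8}, {3}, {11}, {6,7,10,14} are disjoint, each induces a connected subgraph, and every pair is joined by at least one edge of G. Contracting each set to a single vertex therefore yields K_{4} as a minor, and since treewidth is minor-monotone, tw(G) ≥ tw(K_{4}) = 3. Hence tw(G) = 3 exactly.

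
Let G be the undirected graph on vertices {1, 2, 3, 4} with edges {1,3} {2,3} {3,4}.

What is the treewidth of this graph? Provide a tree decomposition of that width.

Treewidth 1.
Bags: B1 = {1, 3}  B2 = {3, 4}  B3 = {2, 3}
Tree: B1–B2, B1–B3

Every bag has size at most 2, so the width is 2 − 1 = 1 and tw(G) ≤ 1. Since G has at least one edge (e.g. 1–3), it is not an edgeless graph, so tw(G) ≥ 1. Therefore the treewidth is 1.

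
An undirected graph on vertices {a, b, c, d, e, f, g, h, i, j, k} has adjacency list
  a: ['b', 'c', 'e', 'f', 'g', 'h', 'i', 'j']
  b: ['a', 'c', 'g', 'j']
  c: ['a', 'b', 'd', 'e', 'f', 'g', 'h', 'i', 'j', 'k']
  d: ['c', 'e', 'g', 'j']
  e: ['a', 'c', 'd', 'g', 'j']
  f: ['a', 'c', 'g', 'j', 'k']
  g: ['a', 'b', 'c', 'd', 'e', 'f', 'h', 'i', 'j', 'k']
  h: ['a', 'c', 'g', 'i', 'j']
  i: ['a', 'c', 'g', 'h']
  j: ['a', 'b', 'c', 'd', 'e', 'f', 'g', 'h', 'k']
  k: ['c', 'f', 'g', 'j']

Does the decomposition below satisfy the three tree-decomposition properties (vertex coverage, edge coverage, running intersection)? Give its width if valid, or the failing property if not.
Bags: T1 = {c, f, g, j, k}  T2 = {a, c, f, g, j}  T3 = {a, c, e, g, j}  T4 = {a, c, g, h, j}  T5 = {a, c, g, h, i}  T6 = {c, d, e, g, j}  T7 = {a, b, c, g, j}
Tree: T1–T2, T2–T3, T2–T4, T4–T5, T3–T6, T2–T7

Vertex coverage: the bags together contain {a, b, c, d, e, f, g, h, i, j, k}, the full vertex set. Edge coverage: each edge of G has both endpoints in at least one bag. Running intersection: for every vertex, the bags containing it form a connected subtree. All three properties hold, so this is a valid tree decomposition of width max|bag| − 1 = 4, and hence tw(G) ≤ 4.

Yes; width 4.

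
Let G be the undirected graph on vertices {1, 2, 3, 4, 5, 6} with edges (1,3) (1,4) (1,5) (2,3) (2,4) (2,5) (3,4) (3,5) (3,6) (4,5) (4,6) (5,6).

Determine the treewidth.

3

A width-3 tree decomposition is:
Bags: B1 = {3, 4, 5, 6}  B2 = {2, 3, 4, 5}  B3 = {1, 3, 4, 5}
Tree: B1–B2, B1–B3
The largest bag has 4 vertices, giving width 3; this decomposition certifies tw(G) ≤ 3. Conversely, {1, 3, 4, 5} is a clique of size 4, and the vertices of any clique must share a bag in every tree decomposition; so some bag has ≥ 4 vertices and tw(G) ≥ 3. Hence tw(G) = 3 exactly.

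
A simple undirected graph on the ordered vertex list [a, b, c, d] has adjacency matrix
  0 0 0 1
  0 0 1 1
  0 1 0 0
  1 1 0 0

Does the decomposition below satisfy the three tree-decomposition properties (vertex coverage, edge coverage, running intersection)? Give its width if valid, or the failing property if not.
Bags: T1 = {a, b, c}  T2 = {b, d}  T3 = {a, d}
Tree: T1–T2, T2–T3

No — bags containing vertex a are not connected in the tree.

A tree decomposition must satisfy three properties: every vertex lies in some bag; for every edge, both endpoints lie together in some bag; and for every vertex, the bags containing it form a connected subtree. Here bags containing vertex a are not connected in the tree, so the decomposition is invalid.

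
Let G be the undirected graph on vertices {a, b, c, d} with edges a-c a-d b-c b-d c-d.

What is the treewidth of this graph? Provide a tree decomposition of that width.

Treewidth 2.
Bags: B1 = {b, c, d}  B2 = {a, c, d}
Tree: B1–B2

The largest bag has 3 vertices, giving width 2; this decomposition certifies tw(G) ≤ 2. Conversely, {a, c, d} is a clique of size 3, and the vertices of any clique must share a bag in every tree decomposition; so some bag has ≥ 3 vertices and tw(G) ≥ 2. Hence tw(G) = 2 exactly.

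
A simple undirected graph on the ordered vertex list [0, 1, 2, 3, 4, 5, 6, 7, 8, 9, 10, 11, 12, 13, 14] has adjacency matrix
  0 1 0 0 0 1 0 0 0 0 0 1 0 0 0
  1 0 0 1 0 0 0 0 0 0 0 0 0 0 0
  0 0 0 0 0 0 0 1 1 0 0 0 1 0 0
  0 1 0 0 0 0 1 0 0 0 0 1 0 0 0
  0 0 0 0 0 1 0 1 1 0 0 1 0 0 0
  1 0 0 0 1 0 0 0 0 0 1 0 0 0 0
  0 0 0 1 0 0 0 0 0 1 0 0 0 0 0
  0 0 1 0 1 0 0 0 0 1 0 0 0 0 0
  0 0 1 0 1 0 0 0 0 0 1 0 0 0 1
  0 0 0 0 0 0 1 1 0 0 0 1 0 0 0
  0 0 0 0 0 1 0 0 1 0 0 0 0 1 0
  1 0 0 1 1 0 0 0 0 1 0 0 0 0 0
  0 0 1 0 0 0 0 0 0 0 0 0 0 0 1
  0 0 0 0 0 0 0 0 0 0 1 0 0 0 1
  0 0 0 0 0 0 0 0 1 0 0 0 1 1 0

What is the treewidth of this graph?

3

A width-3 tree decomposition is:
Bags: B1 = {10, 12, 13, 14}  B2 = {8, 10, 12, 14}  B3 = {2, 8, 10, 12}  B4 = {2, 5, 8, 10}  B5 = {2, 4, 5, 8}  B6 = {2, 4, 5, 7}  B7 = {0, 4, 5, 7}  B8 = {0, 4, 7, 11}  B9 = {0, 7, 9, 11}  B10 = {0, 1, 9, 11}  B11 = {1, 3, 9, 11}  B12 = {1, 3, 6, 9}
Tree: B1–B2, B2–B3, B3–B4, B4–B5, B5–B6, B6–B7, B7–B8, B8–B9, B9–B10, B10–B11, B11–B12
Each bag holds 4 vertices, so the decomposition has width 3, which upper-bounds the treewidth. For the lower bound: the 4 vertex sets {12,13,14}, {10}, {8}, {2,4,5,7} are disjoint, each induces a connected subgraph, and every pair is joined by at least one edge of G. Contracting each set to a single vertex therefore yields K_{4} as a minor, and since treewidth is minor-monotone, tw(G) ≥ tw(K_{4}) = 3. Combining the bounds, tw(G) = 3.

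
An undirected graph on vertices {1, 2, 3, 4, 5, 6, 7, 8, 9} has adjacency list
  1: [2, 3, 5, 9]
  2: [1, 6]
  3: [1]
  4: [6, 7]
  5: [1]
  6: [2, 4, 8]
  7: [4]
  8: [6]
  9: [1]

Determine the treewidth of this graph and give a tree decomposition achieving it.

The largest bag has 2 vertices, giving width 1; this decomposition certifies tw(G) ≤ 1. Any graph with an edge has treewidth ≥ 1, and G has the edge 2–1. Hence tw(G) = 1 exactly.

Treewidth 1.
One optimal decomposition is:
Bags: B1 = {1, 2}  B2 = {1, 5}  B3 = {1, 3}  B4 = {2, 6}  B5 = {4, 6}  B6 = {4, 7}  B7 = {1, 9}  B8 = {6, 8}
Tree: B1–B2, B2–B3, B1–B4, B4–B5, B5–B6, B2–B7, B5–B8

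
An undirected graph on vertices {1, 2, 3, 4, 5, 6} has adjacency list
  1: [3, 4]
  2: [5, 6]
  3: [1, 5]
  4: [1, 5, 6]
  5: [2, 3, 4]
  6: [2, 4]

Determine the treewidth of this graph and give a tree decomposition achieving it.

The largest bag has 3 vertices, giving width 2; this decomposition certifies tw(G) ≤ 2. The edges 3–1–4–5–3 form a cycle, so G is not a tree and its treewidth is at least 2. Hence tw(G) = 2 exactly.

Treewidth 2.
One such decomposition:
Bags: B1 = {1, 3, 5}  B2 = {1, 4, 5}  B3 = {2, 4, 5}  B4 = {2, 4, 6}
Tree: B1–B2, B2–B3, B3–B4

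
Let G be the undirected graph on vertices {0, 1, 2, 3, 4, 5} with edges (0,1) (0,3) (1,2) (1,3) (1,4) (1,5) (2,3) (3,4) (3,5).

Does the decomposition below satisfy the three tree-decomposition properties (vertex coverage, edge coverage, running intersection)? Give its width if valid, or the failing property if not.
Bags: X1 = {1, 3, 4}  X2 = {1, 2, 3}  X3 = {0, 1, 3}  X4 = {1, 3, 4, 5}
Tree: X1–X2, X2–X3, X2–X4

No — bags containing vertex 4 are not connected in the tree.

A tree decomposition must satisfy three properties: every vertex lies in some bag; for every edge, both endpoints lie together in some bag; and for every vertex, the bags containing it form a connected subtree. Here bags containing vertex 4 are not connected in the tree, so the decomposition is invalid.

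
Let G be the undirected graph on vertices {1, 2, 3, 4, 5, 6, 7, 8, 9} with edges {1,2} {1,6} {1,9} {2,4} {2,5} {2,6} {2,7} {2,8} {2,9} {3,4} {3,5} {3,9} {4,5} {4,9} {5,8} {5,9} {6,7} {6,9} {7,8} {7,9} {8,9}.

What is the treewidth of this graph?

3

A width-3 tree decomposition is:
Bags: B1 = {2, 7, 8, 9}  B2 = {2, 5, 8, 9}  B3 = {2, 4, 5, 9}  B4 = {2, 6, 7, 9}  B5 = {3, 4, 5, 9}  B6 = {1, 2, 6, 9}
Tree: B1–B2, B2–B3, B1–B4, B3–B5, B4–B6
Every bag has size at most 4, so the width is 4 − 1 = 3 and tw(G) ≤ 3. On the other hand G contains the 4-clique {1, 2, 6, 9}. A clique must lie in a single bag of any decomposition, so no decomposition can have width below 3. The upper and lower bounds meet at 3, so that is the treewidth.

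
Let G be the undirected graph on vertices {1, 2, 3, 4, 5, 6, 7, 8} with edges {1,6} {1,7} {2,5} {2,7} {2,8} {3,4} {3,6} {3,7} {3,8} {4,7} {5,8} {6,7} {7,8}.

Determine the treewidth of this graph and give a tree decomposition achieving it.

Treewidth 2.
Bags: B1 = {3, 6, 7}  B2 = {3, 7, 8}  B3 = {1, 6, 7}  B4 = {2, 7, 8}  B5 = {3, 4, 7}  B6 = {2, 5, 8}
Tree: B1–B2, B1–B3, B2–B4, B1–B5, B4–B6

The largest bag has 3 vertices, giving width 2; this decomposition certifies tw(G) ≤ 2. For the lower bound, the 3 vertices {2, 5, 8} are pairwise adjacent, and any tree decomposition puts a clique entirely inside one bag — forcing width ≥ 2. Hence tw(G) = 2 exactly.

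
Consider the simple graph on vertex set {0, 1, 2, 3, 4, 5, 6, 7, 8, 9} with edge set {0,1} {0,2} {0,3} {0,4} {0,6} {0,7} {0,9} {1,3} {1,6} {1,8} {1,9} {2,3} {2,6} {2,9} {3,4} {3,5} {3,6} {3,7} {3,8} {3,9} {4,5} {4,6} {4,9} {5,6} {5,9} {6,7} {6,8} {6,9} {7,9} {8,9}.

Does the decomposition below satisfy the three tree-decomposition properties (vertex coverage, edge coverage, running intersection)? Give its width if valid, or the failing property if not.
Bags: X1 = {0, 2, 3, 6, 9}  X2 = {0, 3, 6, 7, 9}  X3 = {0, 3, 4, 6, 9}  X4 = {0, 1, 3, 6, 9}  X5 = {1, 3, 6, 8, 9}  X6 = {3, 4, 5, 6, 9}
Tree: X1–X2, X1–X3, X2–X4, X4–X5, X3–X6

Yes; width 4.

Checking the three conditions: (i) the bags cover all of {0, 1, 2, 3, 4, 5, 6, 7, 8, 9}; (ii) for each edge, some bag contains both endpoints; (iii) the bags containing any fixed vertex form a subtree. All hold, so the decomposition is valid with width 5 − 1 = 4.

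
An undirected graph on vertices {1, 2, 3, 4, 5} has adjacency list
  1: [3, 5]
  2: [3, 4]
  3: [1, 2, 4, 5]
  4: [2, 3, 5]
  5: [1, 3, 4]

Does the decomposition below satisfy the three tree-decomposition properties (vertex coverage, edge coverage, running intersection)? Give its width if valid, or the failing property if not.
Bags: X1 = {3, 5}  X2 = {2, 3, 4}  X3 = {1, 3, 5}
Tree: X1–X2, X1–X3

No — edge (4,5) lies in no bag.

A tree decomposition must satisfy three properties: every vertex lies in some bag; for every edge, both endpoints lie together in some bag; and for every vertex, the bags containing it form a connected subtree. Here edge (4,5) lies in no bag, so the decomposition is invalid.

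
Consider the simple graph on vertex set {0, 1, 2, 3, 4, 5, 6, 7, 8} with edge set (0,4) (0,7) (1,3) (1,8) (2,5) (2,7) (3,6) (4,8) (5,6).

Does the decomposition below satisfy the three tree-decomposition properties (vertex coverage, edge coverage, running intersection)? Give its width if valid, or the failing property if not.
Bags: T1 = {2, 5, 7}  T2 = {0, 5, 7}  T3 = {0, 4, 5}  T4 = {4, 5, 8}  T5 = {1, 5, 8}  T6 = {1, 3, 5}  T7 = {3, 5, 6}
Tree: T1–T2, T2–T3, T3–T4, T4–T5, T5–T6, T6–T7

Vertex coverage: the bags together contain {0, 1, 2, 3, 4, 5, 6, 7, 8}, the full vertex set. Edge coverage: each edge of G has both endpoints in at least one bag. Running intersection: for every vertex, the bags containing it form a connected subtree. All three properties hold, so this is a valid tree decomposition of width max|bag| − 1 = 2, and hence tw(G) ≤ 2.

Yes; width 2.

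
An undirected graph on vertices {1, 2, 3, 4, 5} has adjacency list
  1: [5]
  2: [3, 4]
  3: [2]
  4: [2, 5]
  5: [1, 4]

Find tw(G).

1

A width-1 tree decomposition is:
Bags: B1 = {1, 5}  B2 = {4, 5}  B3 = {2, 4}  B4 = {2, 3}
Tree: B1–B2, B2–B3, B3–B4
Each bag holds 2 vertices, so the decomposition has width 1, which upper-bounds the treewidth. Since G has at least one edge (e.g. 1–5), it is not an edgeless graph, so tw(G) ≥ 1. Therefore the treewidth is 1.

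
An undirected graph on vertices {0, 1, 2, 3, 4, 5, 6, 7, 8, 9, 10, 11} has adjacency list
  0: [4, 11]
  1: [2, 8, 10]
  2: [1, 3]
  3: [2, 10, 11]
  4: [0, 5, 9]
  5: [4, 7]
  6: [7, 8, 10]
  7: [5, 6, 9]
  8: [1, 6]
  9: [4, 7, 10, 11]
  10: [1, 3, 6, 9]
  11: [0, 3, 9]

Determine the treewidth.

3

A width-3 tree decomposition is:
Bags: B1 = {1, 2, 6, 8}  B2 = {1, 2, 6, 10}  B3 = {2, 3, 6, 10}  B4 = {3, 6, 7, 10}  B5 = {3, 7, 9, 10}  B6 = {3, 7, 9, 11}  B7 = {5, 7, 9, 11}  B8 = {4, 5, 9, 11}  B9 = {0, 4, 5, 11}
Tree: B1–B2, B2–B3, B3–B4, B4–B5, B5–B6, B6–B7, B7–B8, B8–B9
Every bag has size at most 4, so the width is 4 − 1 = 3 and tw(G) ≤ 3. For the lower bound: the 4 vertex sets {1,2,8}, {6}, {10}, {3,7,9,11} are disjoint, each induces a connected subgraph, and every pair is joined by at least one edge of G. Contracting each set to a single vertex therefore yields K_{4} as a minor, and since treewidth is minor-monotone, tw(G) ≥ tw(K_{4}) = 3. Combining the bounds, tw(G) = 3.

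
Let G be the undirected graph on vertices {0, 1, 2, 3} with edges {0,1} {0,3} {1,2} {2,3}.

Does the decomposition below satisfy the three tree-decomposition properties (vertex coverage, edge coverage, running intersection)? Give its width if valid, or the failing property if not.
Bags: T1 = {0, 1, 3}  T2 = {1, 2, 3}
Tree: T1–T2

Yes; width 2.

Every vertex of G appears in some bag (union = {0, 1, 2, 3}); every edge is covered by a bag; and for each vertex v the set of bags containing v is connected in the bag tree. The decomposition is therefore valid. The largest bag has 3 vertices, so the width is 2.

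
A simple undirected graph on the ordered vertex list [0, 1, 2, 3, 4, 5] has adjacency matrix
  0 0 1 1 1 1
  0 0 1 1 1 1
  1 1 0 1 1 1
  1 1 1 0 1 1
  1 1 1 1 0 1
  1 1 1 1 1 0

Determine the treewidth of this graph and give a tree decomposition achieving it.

Treewidth 4.
Bags: B1 = {1, 2, 3, 4, 5}  B2 = {0, 2, 3, 4, 5}
Tree: B1–B2

Every bag has size at most 5, so the width is 5 − 1 = 4 and tw(G) ≤ 4. Conversely, {0, 2, 3, 4, 5} is a clique of size 5, and the vertices of any clique must share a bag in every tree decomposition; so some bag has ≥ 5 vertices and tw(G) ≥ 4. The upper and lower bounds meet at 4, so that is the treewidth.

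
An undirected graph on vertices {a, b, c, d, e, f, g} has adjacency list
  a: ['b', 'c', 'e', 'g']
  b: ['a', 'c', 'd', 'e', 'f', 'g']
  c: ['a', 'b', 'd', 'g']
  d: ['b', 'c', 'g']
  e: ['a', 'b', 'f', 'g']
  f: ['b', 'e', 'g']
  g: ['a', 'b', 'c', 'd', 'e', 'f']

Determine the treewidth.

A width-3 tree decomposition is:
Bags: B1 = {a, b, c, g}  B2 = {a, b, e, g}  B3 = {b, c, d, g}  B4 = {b, e, f, g}
Tree: B1–B2, B1–B3, B2–B4
Each bag holds 4 vertices, so the decomposition has width 3, which upper-bounds the treewidth. For the lower bound, the 4 vertices {b, e, f, g} are pairwise adjacent, and any tree decomposition puts a clique entirely inside one bag — forcing width ≥ 3. Combining the bounds, tw(G) = 3.

3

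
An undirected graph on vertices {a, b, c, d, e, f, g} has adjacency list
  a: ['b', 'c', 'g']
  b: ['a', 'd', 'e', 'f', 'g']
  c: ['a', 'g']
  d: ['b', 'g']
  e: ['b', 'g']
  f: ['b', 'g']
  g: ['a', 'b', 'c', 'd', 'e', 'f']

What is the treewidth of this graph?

2

A width-2 tree decomposition is:
Bags: B1 = {a, b, g}  B2 = {a, c, g}  B3 = {b, e, g}  B4 = {b, f, g}  B5 = {b, d, g}
Tree: B1–B2, B1–B3, B1–B4, B4–B5
Every bag has size at most 3, so the width is 3 − 1 = 2 and tw(G) ≤ 2. For the lower bound, the 3 vertices {a, c, g} are pairwise adjacent, and any tree decomposition puts a clique entirely inside one bag — forcing width ≥ 2. Combining the bounds, tw(G) = 2.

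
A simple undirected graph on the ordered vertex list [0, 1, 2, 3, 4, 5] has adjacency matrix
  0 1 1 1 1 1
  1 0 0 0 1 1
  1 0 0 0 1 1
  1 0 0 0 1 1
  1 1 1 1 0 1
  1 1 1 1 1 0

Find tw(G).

A width-3 tree decomposition is:
Bags: B1 = {0, 1, 4, 5}  B2 = {0, 3, 4, 5}  B3 = {0, 2, 4, 5}
Tree: B1–B2, B2–B3
Every bag has size at most 4, so the width is 4 − 1 = 3 and tw(G) ≤ 3. For the lower bound, the 4 vertices {0, 1, 4, 5} are pairwise adjacent, and any tree decomposition puts a clique entirely inside one bag — forcing width ≥ 3. Combining the bounds, tw(G) = 3.

3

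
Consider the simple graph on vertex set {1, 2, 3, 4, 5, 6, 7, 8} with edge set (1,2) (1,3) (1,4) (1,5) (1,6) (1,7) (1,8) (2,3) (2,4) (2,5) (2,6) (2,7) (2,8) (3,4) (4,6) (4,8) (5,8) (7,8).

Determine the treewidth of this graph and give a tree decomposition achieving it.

Every bag has size at most 4, so the width is 4 − 1 = 3 and tw(G) ≤ 3. For the lower bound, the 4 vertices {1, 2, 4, 8} are pairwise adjacent, and any tree decomposition puts a clique entirely inside one bag — forcing width ≥ 3. The upper and lower bounds meet at 3, so that is the treewidth.

Treewidth 3.
One optimal decomposition is:
Bags: B1 = {1, 2, 7, 8}  B2 = {1, 2, 4, 8}  B3 = {1, 2, 5, 8}  B4 = {1, 2, 4, 6}  B5 = {1, 2, 3, 4}
Tree: B1–B2, B1–B3, B2–B4, B4–B5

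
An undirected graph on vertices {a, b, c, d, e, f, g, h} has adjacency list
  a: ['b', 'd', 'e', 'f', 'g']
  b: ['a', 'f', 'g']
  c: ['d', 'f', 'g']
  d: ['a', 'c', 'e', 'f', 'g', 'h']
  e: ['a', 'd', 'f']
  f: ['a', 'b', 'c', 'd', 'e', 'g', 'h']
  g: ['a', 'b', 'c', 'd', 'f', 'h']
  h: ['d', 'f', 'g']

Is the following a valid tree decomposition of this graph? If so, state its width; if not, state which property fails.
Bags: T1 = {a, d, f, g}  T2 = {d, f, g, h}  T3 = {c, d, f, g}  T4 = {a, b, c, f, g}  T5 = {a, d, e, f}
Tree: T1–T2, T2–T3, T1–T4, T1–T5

No — bags containing vertex c are not connected in the tree.

A tree decomposition must satisfy three properties: every vertex lies in some bag; for every edge, both endpoints lie together in some bag; and for every vertex, the bags containing it form a connected subtree. Here bags containing vertex c are not connected in the tree, so the decomposition is invalid.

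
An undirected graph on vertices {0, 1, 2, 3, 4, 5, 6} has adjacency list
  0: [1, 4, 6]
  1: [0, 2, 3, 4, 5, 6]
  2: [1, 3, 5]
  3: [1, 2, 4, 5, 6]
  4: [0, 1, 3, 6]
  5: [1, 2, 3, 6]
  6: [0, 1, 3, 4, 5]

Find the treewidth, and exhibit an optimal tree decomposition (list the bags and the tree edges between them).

Treewidth 3.
Bags: B1 = {1, 3, 4, 6}  B2 = {1, 3, 5, 6}  B3 = {0, 1, 4, 6}  B4 = {1, 2, 3, 5}
Tree: B1–B2, B1–B3, B2–B4

Every bag has size at most 4, so the width is 4 − 1 = 3 and tw(G) ≤ 3. On the other hand G contains the 4-clique {0, 1, 4, 6}. A clique must lie in a single bag of any decomposition, so no decomposition can have width below 3. The upper and lower bounds meet at 3, so that is the treewidth.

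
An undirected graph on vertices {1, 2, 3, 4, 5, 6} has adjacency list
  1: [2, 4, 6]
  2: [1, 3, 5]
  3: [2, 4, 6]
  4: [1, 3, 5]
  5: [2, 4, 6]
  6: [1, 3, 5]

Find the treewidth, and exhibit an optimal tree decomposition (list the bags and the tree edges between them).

Treewidth 3.
One such decomposition:
Bags: B1 = {2, 4, 5, 6}  B2 = {2, 3, 4, 6}  B3 = {1, 2, 4, 6}
Tree: B1–B2, B2–B3

Every bag has size at most 4, so the width is 4 − 1 = 3 and tw(G) ≤ 3. For the lower bound: the 4 vertex sets {2,5}, {3,4}, {6}, {1} are disjoint, each induces a connected subgraph, and every pair is joined by at least one edge of G. Contracting each set to a single vertex therefore yields K_{4} as a minor, and since treewidth is minor-monotone, tw(G) ≥ tw(K_{4}) = 3. Combining the bounds, tw(G) = 3.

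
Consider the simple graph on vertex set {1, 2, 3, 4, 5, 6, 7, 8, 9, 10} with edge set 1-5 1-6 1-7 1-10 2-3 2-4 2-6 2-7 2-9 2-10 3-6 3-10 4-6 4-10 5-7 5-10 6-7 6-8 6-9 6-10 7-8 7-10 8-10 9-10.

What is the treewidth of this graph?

3

A width-3 tree decomposition is:
Bags: B1 = {2, 6, 7, 10}  B2 = {1, 6, 7, 10}  B3 = {2, 4, 6, 10}  B4 = {2, 3, 6, 10}  B5 = {2, 6, 9, 10}  B6 = {6, 7, 8, 10}  B7 = {1, 5, 7, 10}
Tree: B1–B2, B1–B3, B3–B4, B3–B5, B1–B6, B2–B7
Each bag holds 4 vertices, so the decomposition has width 3, which upper-bounds the treewidth. On the other hand G contains the 4-clique {1, 5, 7, 10}. A clique must lie in a single bag of any decomposition, so no decomposition can have width below 3. Therefore the treewidth is 3.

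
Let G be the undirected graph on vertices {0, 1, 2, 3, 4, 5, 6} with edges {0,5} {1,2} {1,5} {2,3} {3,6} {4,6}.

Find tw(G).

A width-1 tree decomposition is:
Bags: B1 = {4, 6}  B2 = {3, 6}  B3 = {2, 3}  B4 = {1, 2}  B5 = {1, 5}  B6 = {0, 5}
Tree: B1–B2, B2–B3, B3–B4, B4–B5, B5–B6
Every bag has size at most 2, so the width is 2 − 1 = 1 and tw(G) ≤ 1. G has an edge, so its treewidth is at least 1. Combining the bounds, tw(G) = 1.

1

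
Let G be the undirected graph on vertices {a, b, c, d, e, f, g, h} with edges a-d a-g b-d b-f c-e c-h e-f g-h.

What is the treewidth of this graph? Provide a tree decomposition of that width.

The largest bag has 3 vertices, giving width 2; this decomposition certifies tw(G) ≤ 2. For the lower bound, G contains the cycle b–d–a–g–h–c–e–f–b, so G is not a forest; only forests have treewidth ≤ 1, hence tw(G) ≥ 2. Hence tw(G) = 2 exactly.

Treewidth 2.
One optimal decomposition is:
Bags: B1 = {a, b, d}  B2 = {a, b, g}  B3 = {b, g, h}  B4 = {b, c, h}  B5 = {b, c, e}  B6 = {b, e, f}
Tree: B1–B2, B2–B3, B3–B4, B4–B5, B5–B6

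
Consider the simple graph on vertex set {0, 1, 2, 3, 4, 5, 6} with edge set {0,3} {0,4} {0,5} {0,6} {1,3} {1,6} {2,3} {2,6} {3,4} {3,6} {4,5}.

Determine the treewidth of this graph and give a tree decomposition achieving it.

Treewidth 2.
One optimal decomposition is:
Bags: B1 = {0, 3, 4}  B2 = {0, 4, 5}  B3 = {0, 3, 6}  B4 = {2, 3, 6}  B5 = {1, 3, 6}
Tree: B1–B2, B1–B3, B3–B4, B3–B5

The largest bag has 3 vertices, giving width 2; this decomposition certifies tw(G) ≤ 2. For the lower bound, the 3 vertices {0, 3, 4} are pairwise adjacent, and any tree decomposition puts a clique entirely inside one bag — forcing width ≥ 2. Combining the bounds, tw(G) = 2.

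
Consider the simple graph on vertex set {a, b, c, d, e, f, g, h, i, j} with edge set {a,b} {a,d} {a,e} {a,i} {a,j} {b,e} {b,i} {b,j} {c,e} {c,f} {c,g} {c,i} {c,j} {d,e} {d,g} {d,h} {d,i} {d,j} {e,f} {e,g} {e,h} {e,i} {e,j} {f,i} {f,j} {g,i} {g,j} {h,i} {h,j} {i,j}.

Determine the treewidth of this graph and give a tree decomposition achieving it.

Every bag has size at most 5, so the width is 5 − 1 = 4 and tw(G) ≤ 4. Conversely, {d, e, g, i, j} is a clique of size 5, and the vertices of any clique must share a bag in every tree decomposition; so some bag has ≥ 5 vertices and tw(G) ≥ 4. The upper and lower bounds meet at 4, so that is the treewidth.

Treewidth 4.
One such decomposition:
Bags: B1 = {a, d, e, i, j}  B2 = {d, e, h, i, j}  B3 = {d, e, g, i, j}  B4 = {c, e, g, i, j}  B5 = {c, e, f, i, j}  B6 = {a, b, e, i, j}
Tree: B1–B2, B2–B3, B3–B4, B4–B5, B1–B6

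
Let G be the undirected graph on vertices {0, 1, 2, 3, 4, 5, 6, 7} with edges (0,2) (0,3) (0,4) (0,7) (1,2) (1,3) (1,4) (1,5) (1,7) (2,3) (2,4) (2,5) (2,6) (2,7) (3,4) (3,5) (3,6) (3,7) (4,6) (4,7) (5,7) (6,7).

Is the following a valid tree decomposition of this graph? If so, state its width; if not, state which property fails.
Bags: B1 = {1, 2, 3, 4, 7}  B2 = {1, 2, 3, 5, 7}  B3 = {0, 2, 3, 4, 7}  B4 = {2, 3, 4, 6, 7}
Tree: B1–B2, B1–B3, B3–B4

Yes; width 4.

Checking the three conditions: (i) the bags cover all of {0, 1, 2, 3, 4, 5, 6, 7}; (ii) for each edge, some bag contains both endpoints; (iii) the bags containing any fixed vertex form a subtree. All hold, so the decomposition is valid with width 5 − 1 = 4.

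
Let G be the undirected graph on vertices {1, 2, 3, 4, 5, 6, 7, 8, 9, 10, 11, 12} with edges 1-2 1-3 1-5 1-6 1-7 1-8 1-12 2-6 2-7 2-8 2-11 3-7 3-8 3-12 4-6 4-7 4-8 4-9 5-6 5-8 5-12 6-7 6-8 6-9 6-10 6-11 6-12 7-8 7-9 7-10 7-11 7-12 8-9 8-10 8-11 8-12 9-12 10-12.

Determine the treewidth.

A width-4 tree decomposition is:
Bags: B1 = {1, 6, 7, 8, 12}  B2 = {6, 7, 8, 10, 12}  B3 = {1, 2, 6, 7, 8}  B4 = {6, 7, 8, 9, 12}  B5 = {1, 5, 6, 8, 12}  B6 = {4, 6, 7, 8, 9}  B7 = {2, 6, 7, 8, 11}  B8 = {1, 3, 7, 8, 12}
Tree: B1–B2, B1–B3, B2–B4, B1–B5, B4–B6, B3–B7, B1–B8
Each bag holds 5 vertices, so the decomposition has width 4, which upper-bounds the treewidth. Conversely, {1, 3, 7, 8, 12} is a clique of size 5, and the vertices of any clique must share a bag in every tree decomposition; so some bag has ≥ 5 vertices and tw(G) ≥ 4. The upper and lower bounds meet at 4, so that is the treewidth.

4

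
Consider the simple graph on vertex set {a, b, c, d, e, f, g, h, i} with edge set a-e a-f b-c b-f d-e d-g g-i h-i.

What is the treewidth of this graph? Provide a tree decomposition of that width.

Each bag holds 2 vertices, so the decomposition has width 1, which upper-bounds the treewidth. Any graph with an edge has treewidth ≥ 1, and G has the edge h–i. The upper and lower bounds meet at 1, so that is the treewidth.

Treewidth 1.
One such decomposition:
Bags: B1 = {h, i}  B2 = {g, i}  B3 = {d, g}  B4 = {d, e}  B5 = {a, e}  B6 = {a, f}  B7 = {b, f}  B8 = {b, c}
Tree: B1–B2, B2–B3, B3–B4, B4–B5, B5–B6, B6–B7, B7–B8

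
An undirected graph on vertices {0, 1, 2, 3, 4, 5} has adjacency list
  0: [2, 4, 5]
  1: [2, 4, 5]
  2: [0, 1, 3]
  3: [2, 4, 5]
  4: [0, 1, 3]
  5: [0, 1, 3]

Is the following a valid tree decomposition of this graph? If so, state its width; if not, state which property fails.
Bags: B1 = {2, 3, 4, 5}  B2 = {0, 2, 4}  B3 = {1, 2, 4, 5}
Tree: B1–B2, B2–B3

A tree decomposition must satisfy three properties: every vertex lies in some bag; for every edge, both endpoints lie together in some bag; and for every vertex, the bags containing it form a connected subtree. Here edge (5,0) lies in no bag, so the decomposition is invalid.

No — edge (5,0) lies in no bag.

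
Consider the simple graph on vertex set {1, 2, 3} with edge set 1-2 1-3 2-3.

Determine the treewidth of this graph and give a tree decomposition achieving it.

With just one bag of size 3, the width is 3 − 1 = 2, so tw(G) ≤ 2. For the lower bound, the 3 vertices {1, 2, 3} are pairwise adjacent, and any tree decomposition puts a clique entirely inside one bag — forcing width ≥ 2. Combining the bounds, tw(G) = 2.

Treewidth 2.
Bags: B1 = {1, 2, 3}
Tree: (single bag)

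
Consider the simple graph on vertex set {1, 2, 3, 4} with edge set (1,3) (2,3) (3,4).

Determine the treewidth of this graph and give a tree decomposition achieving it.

Every bag has size at most 2, so the width is 2 − 1 = 1 and tw(G) ≤ 1. Since G has at least one edge (e.g. 3–1), it is not an edgeless graph, so tw(G) ≥ 1. The upper and lower bounds meet at 1, so that is the treewidth.

Treewidth 1.
Bags: B1 = {1, 3}  B2 = {3, 4}  B3 = {2, 3}
Tree: B1–B2, B2–B3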